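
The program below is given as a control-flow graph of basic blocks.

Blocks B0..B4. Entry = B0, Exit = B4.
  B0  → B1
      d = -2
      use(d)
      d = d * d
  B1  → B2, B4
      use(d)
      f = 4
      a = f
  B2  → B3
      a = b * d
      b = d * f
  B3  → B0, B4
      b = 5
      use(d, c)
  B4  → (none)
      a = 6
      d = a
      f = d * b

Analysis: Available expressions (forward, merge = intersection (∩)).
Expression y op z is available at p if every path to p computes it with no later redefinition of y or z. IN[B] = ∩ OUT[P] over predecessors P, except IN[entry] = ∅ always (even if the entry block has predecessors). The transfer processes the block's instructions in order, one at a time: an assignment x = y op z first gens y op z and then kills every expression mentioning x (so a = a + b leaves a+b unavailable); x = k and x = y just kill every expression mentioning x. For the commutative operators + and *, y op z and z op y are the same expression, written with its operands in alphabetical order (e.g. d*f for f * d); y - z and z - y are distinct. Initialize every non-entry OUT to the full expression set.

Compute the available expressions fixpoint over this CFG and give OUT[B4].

Fixpoint table:
  B0: | IN={} | OUT={}
  B1: | IN={} | OUT={}
  B2: | IN={} | OUT={d*f}
  B3: | IN={d*f} | OUT={d*f}
  B4: | IN={} | OUT={b*d}

Merge at B4: IN[B4] = OUT[B1] ∩ OUT[B3] = {}
Applying B4's transfer function to that IN value gives OUT[B4] (row B4 above).

Answer: {b*d}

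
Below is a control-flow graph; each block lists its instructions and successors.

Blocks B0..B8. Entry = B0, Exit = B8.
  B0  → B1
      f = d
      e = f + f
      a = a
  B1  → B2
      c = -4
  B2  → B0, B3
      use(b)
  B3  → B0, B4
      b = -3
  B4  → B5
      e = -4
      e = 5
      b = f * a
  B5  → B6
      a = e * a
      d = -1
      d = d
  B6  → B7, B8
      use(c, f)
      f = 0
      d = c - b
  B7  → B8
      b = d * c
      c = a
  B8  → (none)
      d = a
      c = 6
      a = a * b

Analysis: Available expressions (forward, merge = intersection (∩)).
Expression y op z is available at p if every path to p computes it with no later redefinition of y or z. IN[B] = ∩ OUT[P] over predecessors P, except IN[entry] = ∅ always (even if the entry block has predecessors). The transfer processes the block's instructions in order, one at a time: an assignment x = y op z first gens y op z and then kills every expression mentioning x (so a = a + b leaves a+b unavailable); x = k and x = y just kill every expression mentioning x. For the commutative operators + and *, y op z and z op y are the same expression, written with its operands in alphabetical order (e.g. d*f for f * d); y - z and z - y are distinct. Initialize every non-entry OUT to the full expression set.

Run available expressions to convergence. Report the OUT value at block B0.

Per-block solution:
  B0:  IN={}  OUT={f+f}
  B1:  IN={f+f}  OUT={f+f}
  B2:  IN={f+f}  OUT={f+f}
  B3:  IN={f+f}  OUT={f+f}
  B4:  IN={f+f}  OUT={a*f, f+f}
  B5:  IN={a*f, f+f}  OUT={f+f}
  B6:  IN={f+f}  OUT={c-b}
  B7:  IN={c-b}  OUT={}
  B8:  IN={}  OUT={}

Merge at B0 (entry node, so the boundary value {} is joined with the incoming edge(s)): IN[B0] = {} ∩ OUT[B2] ∩ OUT[B3] = {}
Applying B0's transfer function to that IN value gives OUT[B0] (row B0 above).

Answer: {f+f}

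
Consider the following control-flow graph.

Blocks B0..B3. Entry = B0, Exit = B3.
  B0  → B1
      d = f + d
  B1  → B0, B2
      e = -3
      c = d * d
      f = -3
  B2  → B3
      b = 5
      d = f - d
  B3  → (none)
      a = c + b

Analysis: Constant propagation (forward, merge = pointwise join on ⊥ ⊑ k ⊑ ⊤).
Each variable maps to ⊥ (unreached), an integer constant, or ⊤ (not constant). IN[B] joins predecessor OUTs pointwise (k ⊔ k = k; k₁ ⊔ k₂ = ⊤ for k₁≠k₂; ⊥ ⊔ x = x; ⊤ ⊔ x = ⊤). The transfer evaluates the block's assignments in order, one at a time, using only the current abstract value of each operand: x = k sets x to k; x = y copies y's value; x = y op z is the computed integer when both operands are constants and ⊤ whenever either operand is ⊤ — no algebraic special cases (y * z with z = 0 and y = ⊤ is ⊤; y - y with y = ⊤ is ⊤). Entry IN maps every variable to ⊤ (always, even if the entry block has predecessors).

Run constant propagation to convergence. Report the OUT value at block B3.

Converged values:
  B0:  IN=(all ⊤)  OUT=(all ⊤)
  B1:  IN=(all ⊤)  OUT={e:-3, f:-3; rest ⊤}
  B2:  IN={e:-3, f:-3; rest ⊤}  OUT={b:5, e:-3, f:-3; rest ⊤}
  B3:  IN={b:5, e:-3, f:-3; rest ⊤}  OUT={b:5, e:-3, f:-3; rest ⊤}

Merge at B3: IN[B3] = OUT[B2] = {a: ⊤, b: 5, c: ⊤, d: ⊤, e: -3, f: -3}
Applying B3's transfer function to that IN value gives OUT[B3] (row B3 above).

Answer: {a: ⊤, b: 5, c: ⊤, d: ⊤, e: -3, f: -3}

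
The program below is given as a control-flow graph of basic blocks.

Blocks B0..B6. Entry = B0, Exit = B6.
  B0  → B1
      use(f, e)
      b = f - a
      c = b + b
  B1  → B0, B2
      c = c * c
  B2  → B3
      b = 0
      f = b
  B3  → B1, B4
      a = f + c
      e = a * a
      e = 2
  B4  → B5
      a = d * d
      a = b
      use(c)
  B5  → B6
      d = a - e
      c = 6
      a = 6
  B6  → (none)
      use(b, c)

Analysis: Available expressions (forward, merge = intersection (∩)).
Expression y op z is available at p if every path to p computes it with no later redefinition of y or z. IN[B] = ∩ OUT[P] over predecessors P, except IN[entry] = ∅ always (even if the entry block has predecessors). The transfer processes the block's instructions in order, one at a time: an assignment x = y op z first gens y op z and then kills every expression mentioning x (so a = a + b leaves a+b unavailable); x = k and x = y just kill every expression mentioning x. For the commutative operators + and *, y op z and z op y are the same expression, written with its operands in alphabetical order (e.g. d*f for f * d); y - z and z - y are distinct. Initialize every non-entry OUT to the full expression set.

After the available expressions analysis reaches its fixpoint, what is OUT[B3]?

Per-block solution:
  B0:  IN={}  OUT={b+b, f-a}
  B1:  IN={}  OUT={}
  B2:  IN={}  OUT={}
  B3:  IN={}  OUT={a*a, c+f}
  B4:  IN={a*a, c+f}  OUT={c+f, d*d}
  B5:  IN={c+f, d*d}  OUT={}
  B6:  IN={}  OUT={}

Merge at B3: IN[B3] = OUT[B2] = {}
Applying B3's transfer function to that IN value gives OUT[B3] (row B3 above).

Answer: {a*a, c+f}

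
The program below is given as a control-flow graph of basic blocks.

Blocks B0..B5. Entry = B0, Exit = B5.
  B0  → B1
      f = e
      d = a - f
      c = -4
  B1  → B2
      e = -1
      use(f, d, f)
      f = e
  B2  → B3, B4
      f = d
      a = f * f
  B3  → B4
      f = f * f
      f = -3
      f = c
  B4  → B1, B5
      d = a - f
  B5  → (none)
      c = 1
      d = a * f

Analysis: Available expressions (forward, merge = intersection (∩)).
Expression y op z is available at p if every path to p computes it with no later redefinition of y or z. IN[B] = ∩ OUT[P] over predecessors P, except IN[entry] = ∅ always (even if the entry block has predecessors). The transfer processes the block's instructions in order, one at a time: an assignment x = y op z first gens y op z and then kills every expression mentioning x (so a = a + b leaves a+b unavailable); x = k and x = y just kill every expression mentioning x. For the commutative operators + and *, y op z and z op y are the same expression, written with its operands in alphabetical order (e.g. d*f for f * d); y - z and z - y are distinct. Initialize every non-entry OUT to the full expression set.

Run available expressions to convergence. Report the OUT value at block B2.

Answer: {f*f}

Trace:
Fixpoint table:
  B0:  IN={}  OUT={a-f}
  B1:  IN={a-f}  OUT={}
  B2:  IN={}  OUT={f*f}
  B3:  IN={f*f}  OUT={}
  B4:  IN={}  OUT={a-f}
  B5:  IN={a-f}  OUT={a*f, a-f}

Merge at B2: IN[B2] = OUT[B1] = {}
Applying B2's transfer function to that IN value gives OUT[B2] (row B2 above).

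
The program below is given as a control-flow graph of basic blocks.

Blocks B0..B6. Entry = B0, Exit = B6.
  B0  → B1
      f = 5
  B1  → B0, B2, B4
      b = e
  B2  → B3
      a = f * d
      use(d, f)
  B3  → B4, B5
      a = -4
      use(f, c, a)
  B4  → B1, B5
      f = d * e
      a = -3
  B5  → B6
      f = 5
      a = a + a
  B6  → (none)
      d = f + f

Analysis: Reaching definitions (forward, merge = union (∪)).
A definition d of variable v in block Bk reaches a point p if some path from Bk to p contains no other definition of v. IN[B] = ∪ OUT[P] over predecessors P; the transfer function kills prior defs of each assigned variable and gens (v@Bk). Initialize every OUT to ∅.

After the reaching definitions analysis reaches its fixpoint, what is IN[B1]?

Fixpoint table:
  B0:  IN={a@B4, b@B1, f@B0, f@B4}  OUT={a@B4, b@B1, f@B0}
  B1:  IN={a@B4, b@B1, f@B0, f@B4}  OUT={a@B4, b@B1, f@B0, f@B4}
  B2:  IN={a@B4, b@B1, f@B0, f@B4}  OUT={a@B2, b@B1, f@B0, f@B4}
  B3:  IN={a@B2, b@B1, f@B0, f@B4}  OUT={a@B3, b@B1, f@B0, f@B4}
  B4:  IN={a@B3, a@B4, b@B1, f@B0, f@B4}  OUT={a@B4, b@B1, f@B4}
  B5:  IN={a@B3, a@B4, b@B1, f@B0, f@B4}  OUT={a@B5, b@B1, f@B5}
  B6:  IN={a@B5, b@B1, f@B5}  OUT={a@B5, b@B1, d@B6, f@B5}

Merge at B1: IN[B1] = OUT[B0] ⊔ OUT[B4] = {a@B4, b@B1, f@B0, f@B4}

Answer: {a@B4, b@B1, f@B0, f@B4}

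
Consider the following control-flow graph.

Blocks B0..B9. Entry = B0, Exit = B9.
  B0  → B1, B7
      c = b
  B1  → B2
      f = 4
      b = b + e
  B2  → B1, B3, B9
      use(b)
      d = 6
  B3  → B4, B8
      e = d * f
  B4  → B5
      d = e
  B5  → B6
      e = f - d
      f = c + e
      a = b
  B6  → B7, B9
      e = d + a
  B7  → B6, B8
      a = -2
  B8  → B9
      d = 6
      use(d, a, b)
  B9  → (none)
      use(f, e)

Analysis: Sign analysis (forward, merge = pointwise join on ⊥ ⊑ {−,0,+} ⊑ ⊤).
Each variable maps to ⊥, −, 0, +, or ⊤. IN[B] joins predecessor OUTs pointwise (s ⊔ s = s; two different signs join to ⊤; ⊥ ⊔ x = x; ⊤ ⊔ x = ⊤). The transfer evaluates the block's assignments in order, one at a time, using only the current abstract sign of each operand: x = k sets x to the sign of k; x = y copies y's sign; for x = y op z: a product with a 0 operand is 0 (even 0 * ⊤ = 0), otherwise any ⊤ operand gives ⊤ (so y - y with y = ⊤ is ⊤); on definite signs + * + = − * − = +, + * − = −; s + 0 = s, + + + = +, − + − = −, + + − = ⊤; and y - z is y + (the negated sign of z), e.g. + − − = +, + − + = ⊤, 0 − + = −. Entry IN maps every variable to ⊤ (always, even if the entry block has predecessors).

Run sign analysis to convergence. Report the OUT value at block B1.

Fixpoint table:
  B0:  IN=(all ⊤)  OUT=(all ⊤)
  B1:  IN=(all ⊤)  OUT={f:+; rest ⊤}
  B2:  IN={f:+; rest ⊤}  OUT={d:+, f:+; rest ⊤}
  B3:  IN={d:+, f:+; rest ⊤}  OUT={d:+, e:+, f:+; rest ⊤}
  B4:  IN={d:+, e:+, f:+; rest ⊤}  OUT={d:+, e:+, f:+; rest ⊤}
  B5:  IN={d:+, e:+, f:+; rest ⊤}  OUT={d:+; rest ⊤}
  B6:  IN=(all ⊤)  OUT=(all ⊤)
  B7:  IN=(all ⊤)  OUT={a:-; rest ⊤}
  B8:  IN=(all ⊤)  OUT={d:+; rest ⊤}
  B9:  IN=(all ⊤)  OUT=(all ⊤)

Merge at B1: IN[B1] = OUT[B0] ⊔ OUT[B2] = {a: ⊤, b: ⊤, c: ⊤, d: ⊤, e: ⊤, f: ⊤}
Applying B1's transfer function to that IN value gives OUT[B1] (row B1 above).

Answer: {a: ⊤, b: ⊤, c: ⊤, d: ⊤, e: ⊤, f: +}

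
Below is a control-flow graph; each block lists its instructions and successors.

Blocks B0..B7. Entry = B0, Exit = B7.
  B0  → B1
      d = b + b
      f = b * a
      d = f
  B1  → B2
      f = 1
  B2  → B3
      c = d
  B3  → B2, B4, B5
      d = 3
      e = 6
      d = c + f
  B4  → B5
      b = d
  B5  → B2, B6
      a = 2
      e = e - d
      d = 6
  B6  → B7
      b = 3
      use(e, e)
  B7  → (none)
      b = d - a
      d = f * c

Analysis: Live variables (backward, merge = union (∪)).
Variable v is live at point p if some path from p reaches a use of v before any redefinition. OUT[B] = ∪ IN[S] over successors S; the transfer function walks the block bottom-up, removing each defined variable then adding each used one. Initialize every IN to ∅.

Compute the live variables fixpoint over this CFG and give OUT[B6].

Answer: {a, c, d, f}

Trace:
Fixpoint table:
  B0:   IN={a, b}   OUT={d}
  B1:   IN={d}   OUT={d, f}
  B2:   IN={d, f}   OUT={c, f}
  B3:   IN={c, f}   OUT={c, d, e, f}
  B4:   IN={c, d, e, f}   OUT={c, d, e, f}
  B5:   IN={c, d, e, f}   OUT={a, c, d, e, f}
  B6:   IN={a, c, d, e, f}   OUT={a, c, d, f}
  B7:   IN={a, c, d, f}   OUT={}

Merge at B6: OUT[B6] = IN[B7] = {a, c, d, f}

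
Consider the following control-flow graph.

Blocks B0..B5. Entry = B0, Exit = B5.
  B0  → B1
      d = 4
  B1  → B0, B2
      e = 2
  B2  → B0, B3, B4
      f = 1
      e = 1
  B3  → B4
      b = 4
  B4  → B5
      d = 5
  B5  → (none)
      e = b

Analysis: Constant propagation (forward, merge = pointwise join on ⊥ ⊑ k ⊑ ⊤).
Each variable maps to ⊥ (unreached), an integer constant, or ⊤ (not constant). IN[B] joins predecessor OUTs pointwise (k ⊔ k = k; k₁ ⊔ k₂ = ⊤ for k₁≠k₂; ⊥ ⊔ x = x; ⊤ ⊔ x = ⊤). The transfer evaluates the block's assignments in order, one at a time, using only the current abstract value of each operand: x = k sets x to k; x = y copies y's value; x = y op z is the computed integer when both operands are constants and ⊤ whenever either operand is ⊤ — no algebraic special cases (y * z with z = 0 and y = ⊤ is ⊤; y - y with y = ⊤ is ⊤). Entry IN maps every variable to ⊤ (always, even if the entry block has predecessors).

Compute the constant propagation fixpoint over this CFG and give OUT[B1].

Per-block solution:
  B0: | IN=(all ⊤) | OUT={d:4; rest ⊤}
  B1: | IN={d:4; rest ⊤} | OUT={d:4, e:2; rest ⊤}
  B2: | IN={d:4, e:2; rest ⊤} | OUT={d:4, e:1, f:1; rest ⊤}
  B3: | IN={d:4, e:1, f:1; rest ⊤} | OUT={b:4, d:4, e:1, f:1; rest ⊤}
  B4: | IN={d:4, e:1, f:1; rest ⊤} | OUT={d:5, e:1, f:1; rest ⊤}
  B5: | IN={d:5, e:1, f:1; rest ⊤} | OUT={d:5, f:1; rest ⊤}

Merge at B1: IN[B1] = OUT[B0] = {a: ⊤, b: ⊤, c: ⊤, d: 4, e: ⊤, f: ⊤}
Applying B1's transfer function to that IN value gives OUT[B1] (row B1 above).

Answer: {a: ⊤, b: ⊤, c: ⊤, d: 4, e: 2, f: ⊤}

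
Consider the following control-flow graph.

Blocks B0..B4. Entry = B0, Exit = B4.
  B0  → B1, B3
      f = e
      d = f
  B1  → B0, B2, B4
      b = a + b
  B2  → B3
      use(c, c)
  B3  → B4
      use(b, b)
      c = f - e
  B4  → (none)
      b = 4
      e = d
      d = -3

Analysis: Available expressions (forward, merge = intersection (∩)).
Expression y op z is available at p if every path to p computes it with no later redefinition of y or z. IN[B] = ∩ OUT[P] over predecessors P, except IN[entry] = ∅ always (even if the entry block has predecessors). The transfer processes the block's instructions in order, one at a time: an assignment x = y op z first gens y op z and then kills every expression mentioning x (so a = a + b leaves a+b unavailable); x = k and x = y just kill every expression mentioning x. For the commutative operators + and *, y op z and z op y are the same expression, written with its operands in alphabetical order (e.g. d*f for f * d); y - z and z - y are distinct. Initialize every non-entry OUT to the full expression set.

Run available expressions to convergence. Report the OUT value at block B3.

Per-block solution:
  B0: | IN={} | OUT={}
  B1: | IN={} | OUT={}
  B2: | IN={} | OUT={}
  B3: | IN={} | OUT={f-e}
  B4: | IN={} | OUT={}

Merge at B3: IN[B3] = OUT[B0] ∩ OUT[B2] = {}
Applying B3's transfer function to that IN value gives OUT[B3] (row B3 above).

Answer: {f-e}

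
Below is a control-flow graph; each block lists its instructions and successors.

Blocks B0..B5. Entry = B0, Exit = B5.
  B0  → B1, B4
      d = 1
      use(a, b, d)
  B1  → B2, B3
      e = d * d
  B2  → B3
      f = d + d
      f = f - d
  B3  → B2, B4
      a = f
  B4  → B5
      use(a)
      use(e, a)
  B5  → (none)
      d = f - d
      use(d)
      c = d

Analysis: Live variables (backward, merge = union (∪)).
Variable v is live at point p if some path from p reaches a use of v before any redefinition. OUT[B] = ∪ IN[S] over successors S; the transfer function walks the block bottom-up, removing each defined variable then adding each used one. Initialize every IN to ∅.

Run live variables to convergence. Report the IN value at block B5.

Converged values:
  B0:  IN={a, b, e, f}  OUT={a, d, e, f}
  B1:  IN={d, f}  OUT={d, e, f}
  B2:  IN={d, e}  OUT={d, e, f}
  B3:  IN={d, e, f}  OUT={a, d, e, f}
  B4:  IN={a, d, e, f}  OUT={d, f}
  B5:  IN={d, f}  OUT={}

B5 is the boundary node: OUT[B5] = {}
Applying B5's transfer function to that OUT value gives IN[B5] (row B5 above).

Answer: {d, f}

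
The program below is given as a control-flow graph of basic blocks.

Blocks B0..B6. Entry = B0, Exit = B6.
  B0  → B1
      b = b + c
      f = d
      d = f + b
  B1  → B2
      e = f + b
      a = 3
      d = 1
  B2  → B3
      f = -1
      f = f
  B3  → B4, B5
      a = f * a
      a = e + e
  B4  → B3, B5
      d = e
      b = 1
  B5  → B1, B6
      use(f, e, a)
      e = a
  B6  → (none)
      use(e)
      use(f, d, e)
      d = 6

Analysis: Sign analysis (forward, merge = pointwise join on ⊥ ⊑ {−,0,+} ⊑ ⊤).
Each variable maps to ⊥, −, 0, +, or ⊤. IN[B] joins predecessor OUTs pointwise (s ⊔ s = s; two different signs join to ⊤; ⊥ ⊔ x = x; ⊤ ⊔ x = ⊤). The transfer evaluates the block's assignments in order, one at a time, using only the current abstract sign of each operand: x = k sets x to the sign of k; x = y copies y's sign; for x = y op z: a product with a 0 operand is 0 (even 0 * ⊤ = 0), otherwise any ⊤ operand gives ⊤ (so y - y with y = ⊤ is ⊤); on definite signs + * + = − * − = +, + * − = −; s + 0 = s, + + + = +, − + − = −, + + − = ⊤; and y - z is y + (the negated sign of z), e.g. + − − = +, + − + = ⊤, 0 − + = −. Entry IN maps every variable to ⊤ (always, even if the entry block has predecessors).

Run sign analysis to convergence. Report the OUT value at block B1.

Answer: {a: +, b: ⊤, c: ⊤, d: +, e: ⊤, f: ⊤}

Trace:
Fixpoint table:
  B0:  IN=(all ⊤)  OUT=(all ⊤)
  B1:  IN=(all ⊤)  OUT={a:+, d:+; rest ⊤}
  B2:  IN={a:+, d:+; rest ⊤}  OUT={a:+, d:+, f:-; rest ⊤}
  B3:  IN={f:-; rest ⊤}  OUT={f:-; rest ⊤}
  B4:  IN={f:-; rest ⊤}  OUT={b:+, f:-; rest ⊤}
  B5:  IN={f:-; rest ⊤}  OUT={f:-; rest ⊤}
  B6:  IN={f:-; rest ⊤}  OUT={d:+, f:-; rest ⊤}

Merge at B1: IN[B1] = OUT[B0] ⊔ OUT[B5] = {a: ⊤, b: ⊤, c: ⊤, d: ⊤, e: ⊤, f: ⊤}
Applying B1's transfer function to that IN value gives OUT[B1] (row B1 above).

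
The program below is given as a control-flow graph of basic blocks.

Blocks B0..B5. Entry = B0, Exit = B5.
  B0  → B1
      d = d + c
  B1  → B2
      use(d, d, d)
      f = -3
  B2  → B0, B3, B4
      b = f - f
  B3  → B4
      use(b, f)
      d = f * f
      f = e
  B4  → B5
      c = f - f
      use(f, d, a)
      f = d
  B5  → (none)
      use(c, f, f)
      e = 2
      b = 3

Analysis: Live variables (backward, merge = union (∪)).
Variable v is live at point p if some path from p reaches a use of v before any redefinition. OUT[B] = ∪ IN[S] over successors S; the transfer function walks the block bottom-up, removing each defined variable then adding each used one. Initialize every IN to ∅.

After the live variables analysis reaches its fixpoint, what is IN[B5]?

Converged values:
  B0:   IN={a, c, d, e}   OUT={a, c, d, e}
  B1:   IN={a, c, d, e}   OUT={a, c, d, e, f}
  B2:   IN={a, c, d, e, f}   OUT={a, b, c, d, e, f}
  B3:   IN={a, b, e, f}   OUT={a, d, f}
  B4:   IN={a, d, f}   OUT={c, f}
  B5:   IN={c, f}   OUT={}

B5 is the boundary node: OUT[B5] = {}
Applying B5's transfer function to that OUT value gives IN[B5] (row B5 above).

Answer: {c, f}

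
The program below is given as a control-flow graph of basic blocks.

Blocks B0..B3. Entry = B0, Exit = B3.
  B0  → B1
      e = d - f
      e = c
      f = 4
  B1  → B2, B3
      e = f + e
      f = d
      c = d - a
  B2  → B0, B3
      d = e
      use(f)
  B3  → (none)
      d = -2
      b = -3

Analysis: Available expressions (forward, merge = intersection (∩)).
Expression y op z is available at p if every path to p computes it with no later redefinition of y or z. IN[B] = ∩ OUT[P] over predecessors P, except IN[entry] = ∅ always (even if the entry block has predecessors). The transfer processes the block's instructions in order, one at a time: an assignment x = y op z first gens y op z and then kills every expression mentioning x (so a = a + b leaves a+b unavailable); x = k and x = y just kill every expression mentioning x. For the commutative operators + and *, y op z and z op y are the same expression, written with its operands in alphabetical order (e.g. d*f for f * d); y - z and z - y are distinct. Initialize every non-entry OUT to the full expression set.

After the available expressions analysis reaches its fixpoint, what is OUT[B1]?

Answer: {d-a}

Trace:
Converged values:
  B0: | IN={} | OUT={}
  B1: | IN={} | OUT={d-a}
  B2: | IN={d-a} | OUT={}
  B3: | IN={} | OUT={}

Merge at B1: IN[B1] = OUT[B0] = {}
Applying B1's transfer function to that IN value gives OUT[B1] (row B1 above).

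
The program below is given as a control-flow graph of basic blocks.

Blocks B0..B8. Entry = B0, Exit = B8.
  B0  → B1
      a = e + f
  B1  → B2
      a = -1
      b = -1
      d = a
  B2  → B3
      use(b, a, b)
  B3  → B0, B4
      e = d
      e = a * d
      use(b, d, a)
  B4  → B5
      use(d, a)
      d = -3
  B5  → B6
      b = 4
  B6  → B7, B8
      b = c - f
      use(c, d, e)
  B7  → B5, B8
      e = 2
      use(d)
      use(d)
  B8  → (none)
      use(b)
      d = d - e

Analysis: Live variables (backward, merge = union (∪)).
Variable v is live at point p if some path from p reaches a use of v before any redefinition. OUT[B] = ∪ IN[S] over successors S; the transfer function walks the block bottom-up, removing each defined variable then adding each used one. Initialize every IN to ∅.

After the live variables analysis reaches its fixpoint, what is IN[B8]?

Answer: {b, d, e}

Working:
Per-block solution:
  B0:  IN={c, e, f}  OUT={c, f}
  B1:  IN={c, f}  OUT={a, b, c, d, f}
  B2:  IN={a, b, c, d, f}  OUT={a, b, c, d, f}
  B3:  IN={a, b, c, d, f}  OUT={a, c, d, e, f}
  B4:  IN={a, c, d, e, f}  OUT={c, d, e, f}
  B5:  IN={c, d, e, f}  OUT={c, d, e, f}
  B6:  IN={c, d, e, f}  OUT={b, c, d, e, f}
  B7:  IN={b, c, d, f}  OUT={b, c, d, e, f}
  B8:  IN={b, d, e}  OUT={}

B8 is the boundary node: OUT[B8] = {}
Applying B8's transfer function to that OUT value gives IN[B8] (row B8 above).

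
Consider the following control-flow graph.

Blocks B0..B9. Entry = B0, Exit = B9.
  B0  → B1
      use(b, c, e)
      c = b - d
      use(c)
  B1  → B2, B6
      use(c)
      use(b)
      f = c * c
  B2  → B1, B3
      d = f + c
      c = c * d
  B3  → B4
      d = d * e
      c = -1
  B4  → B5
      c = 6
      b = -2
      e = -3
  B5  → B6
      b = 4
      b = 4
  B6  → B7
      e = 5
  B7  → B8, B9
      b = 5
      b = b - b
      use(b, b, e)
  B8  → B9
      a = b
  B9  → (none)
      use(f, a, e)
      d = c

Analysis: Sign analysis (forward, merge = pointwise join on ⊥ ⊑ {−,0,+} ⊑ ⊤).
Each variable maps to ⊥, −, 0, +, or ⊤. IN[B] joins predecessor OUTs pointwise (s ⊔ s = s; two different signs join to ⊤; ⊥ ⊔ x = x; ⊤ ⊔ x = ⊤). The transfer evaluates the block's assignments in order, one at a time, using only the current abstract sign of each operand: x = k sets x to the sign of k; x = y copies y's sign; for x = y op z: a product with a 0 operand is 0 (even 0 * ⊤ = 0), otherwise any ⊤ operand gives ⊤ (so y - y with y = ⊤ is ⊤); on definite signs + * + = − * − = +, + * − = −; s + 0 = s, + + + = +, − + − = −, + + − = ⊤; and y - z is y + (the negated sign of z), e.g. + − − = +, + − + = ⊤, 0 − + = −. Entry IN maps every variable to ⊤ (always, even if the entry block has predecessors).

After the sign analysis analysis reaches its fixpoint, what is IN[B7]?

Fixpoint table:
  B0: | IN=(all ⊤) | OUT=(all ⊤)
  B1: | IN=(all ⊤) | OUT=(all ⊤)
  B2: | IN=(all ⊤) | OUT=(all ⊤)
  B3: | IN=(all ⊤) | OUT={c:-; rest ⊤}
  B4: | IN={c:-; rest ⊤} | OUT={b:-, c:+, e:-; rest ⊤}
  B5: | IN={b:-, c:+, e:-; rest ⊤} | OUT={b:+, c:+, e:-; rest ⊤}
  B6: | IN=(all ⊤) | OUT={e:+; rest ⊤}
  B7: | IN={e:+; rest ⊤} | OUT={e:+; rest ⊤}
  B8: | IN={e:+; rest ⊤} | OUT={e:+; rest ⊤}
  B9: | IN={e:+; rest ⊤} | OUT={e:+; rest ⊤}

Merge at B7: IN[B7] = OUT[B6] = {a: ⊤, b: ⊤, c: ⊤, d: ⊤, e: +, f: ⊤}

Answer: {a: ⊤, b: ⊤, c: ⊤, d: ⊤, e: +, f: ⊤}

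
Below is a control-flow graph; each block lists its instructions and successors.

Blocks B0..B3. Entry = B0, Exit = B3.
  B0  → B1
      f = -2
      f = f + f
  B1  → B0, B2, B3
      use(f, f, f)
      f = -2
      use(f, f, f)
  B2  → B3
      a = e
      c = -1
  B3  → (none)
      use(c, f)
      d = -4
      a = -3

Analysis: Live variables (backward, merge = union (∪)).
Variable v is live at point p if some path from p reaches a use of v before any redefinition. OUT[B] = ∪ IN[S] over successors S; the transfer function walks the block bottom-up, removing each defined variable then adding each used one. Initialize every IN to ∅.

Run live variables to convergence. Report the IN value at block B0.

Answer: {c, e}

Trace:
Converged values:
  B0:  IN={c, e}  OUT={c, e, f}
  B1:  IN={c, e, f}  OUT={c, e, f}
  B2:  IN={e, f}  OUT={c, f}
  B3:  IN={c, f}  OUT={}

Merge at B0: OUT[B0] = IN[B1] = {c, e, f}
Applying B0's transfer function to that OUT value gives IN[B0] (row B0 above).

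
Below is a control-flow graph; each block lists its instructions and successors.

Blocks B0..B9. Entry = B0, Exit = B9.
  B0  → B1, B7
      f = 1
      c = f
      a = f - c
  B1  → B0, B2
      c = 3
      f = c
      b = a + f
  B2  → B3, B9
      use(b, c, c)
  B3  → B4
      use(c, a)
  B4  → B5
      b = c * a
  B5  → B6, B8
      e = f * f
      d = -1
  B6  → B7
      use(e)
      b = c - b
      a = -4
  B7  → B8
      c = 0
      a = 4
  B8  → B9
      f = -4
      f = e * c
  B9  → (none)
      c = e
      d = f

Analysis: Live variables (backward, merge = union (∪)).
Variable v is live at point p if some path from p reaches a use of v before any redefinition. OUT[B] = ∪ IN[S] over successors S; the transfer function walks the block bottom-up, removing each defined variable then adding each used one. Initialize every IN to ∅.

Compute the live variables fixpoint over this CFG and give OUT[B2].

Per-block solution:
  B0: | IN={e} | OUT={a, e}
  B1: | IN={a, e} | OUT={a, b, c, e, f}
  B2: | IN={a, b, c, e, f} | OUT={a, c, e, f}
  B3: | IN={a, c, f} | OUT={a, c, f}
  B4: | IN={a, c, f} | OUT={b, c, f}
  B5: | IN={b, c, f} | OUT={b, c, e}
  B6: | IN={b, c, e} | OUT={e}
  B7: | IN={e} | OUT={c, e}
  B8: | IN={c, e} | OUT={e, f}
  B9: | IN={e, f} | OUT={}

Merge at B2: OUT[B2] = IN[B3] ⊔ IN[B9] = {a, c, e, f}

Answer: {a, c, e, f}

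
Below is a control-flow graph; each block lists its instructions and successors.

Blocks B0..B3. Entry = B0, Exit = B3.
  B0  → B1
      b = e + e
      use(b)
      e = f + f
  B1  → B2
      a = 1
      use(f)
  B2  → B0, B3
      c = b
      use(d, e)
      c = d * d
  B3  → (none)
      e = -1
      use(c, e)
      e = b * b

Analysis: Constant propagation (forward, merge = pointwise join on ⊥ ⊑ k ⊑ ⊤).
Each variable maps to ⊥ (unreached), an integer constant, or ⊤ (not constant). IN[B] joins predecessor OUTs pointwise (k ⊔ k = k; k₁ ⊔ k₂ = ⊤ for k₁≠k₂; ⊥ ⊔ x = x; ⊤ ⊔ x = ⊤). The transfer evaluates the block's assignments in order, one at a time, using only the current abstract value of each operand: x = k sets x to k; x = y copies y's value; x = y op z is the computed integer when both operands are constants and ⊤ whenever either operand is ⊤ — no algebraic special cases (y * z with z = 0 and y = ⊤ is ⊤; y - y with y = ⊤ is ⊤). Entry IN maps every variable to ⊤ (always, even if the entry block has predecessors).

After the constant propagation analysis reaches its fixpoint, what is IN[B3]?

Answer: {a: 1, b: ⊤, c: ⊤, d: ⊤, e: ⊤, f: ⊤}

Trace:
Converged values:
  B0:  IN=(all ⊤)  OUT=(all ⊤)
  B1:  IN=(all ⊤)  OUT={a:1; rest ⊤}
  B2:  IN={a:1; rest ⊤}  OUT={a:1; rest ⊤}
  B3:  IN={a:1; rest ⊤}  OUT={a:1; rest ⊤}

Merge at B3: IN[B3] = OUT[B2] = {a: 1, b: ⊤, c: ⊤, d: ⊤, e: ⊤, f: ⊤}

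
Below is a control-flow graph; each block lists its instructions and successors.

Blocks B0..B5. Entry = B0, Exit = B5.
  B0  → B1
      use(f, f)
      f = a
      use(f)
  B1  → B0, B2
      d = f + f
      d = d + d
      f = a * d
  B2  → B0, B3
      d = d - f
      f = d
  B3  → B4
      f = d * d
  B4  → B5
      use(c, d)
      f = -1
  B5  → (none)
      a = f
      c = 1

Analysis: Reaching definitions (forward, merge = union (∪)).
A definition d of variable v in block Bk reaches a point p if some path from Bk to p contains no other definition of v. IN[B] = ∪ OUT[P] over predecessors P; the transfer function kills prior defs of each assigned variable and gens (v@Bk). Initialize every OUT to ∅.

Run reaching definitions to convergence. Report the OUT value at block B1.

Per-block solution:
  B0:  IN={d@B1, d@B2, f@B1, f@B2}  OUT={d@B1, d@B2, f@B0}
  B1:  IN={d@B1, d@B2, f@B0}  OUT={d@B1, f@B1}
  B2:  IN={d@B1, f@B1}  OUT={d@B2, f@B2}
  B3:  IN={d@B2, f@B2}  OUT={d@B2, f@B3}
  B4:  IN={d@B2, f@B3}  OUT={d@B2, f@B4}
  B5:  IN={d@B2, f@B4}  OUT={a@B5, c@B5, d@B2, f@B4}

Merge at B1: IN[B1] = OUT[B0] = {d@B1, d@B2, f@B0}
Applying B1's transfer function to that IN value gives OUT[B1] (row B1 above).

Answer: {d@B1, f@B1}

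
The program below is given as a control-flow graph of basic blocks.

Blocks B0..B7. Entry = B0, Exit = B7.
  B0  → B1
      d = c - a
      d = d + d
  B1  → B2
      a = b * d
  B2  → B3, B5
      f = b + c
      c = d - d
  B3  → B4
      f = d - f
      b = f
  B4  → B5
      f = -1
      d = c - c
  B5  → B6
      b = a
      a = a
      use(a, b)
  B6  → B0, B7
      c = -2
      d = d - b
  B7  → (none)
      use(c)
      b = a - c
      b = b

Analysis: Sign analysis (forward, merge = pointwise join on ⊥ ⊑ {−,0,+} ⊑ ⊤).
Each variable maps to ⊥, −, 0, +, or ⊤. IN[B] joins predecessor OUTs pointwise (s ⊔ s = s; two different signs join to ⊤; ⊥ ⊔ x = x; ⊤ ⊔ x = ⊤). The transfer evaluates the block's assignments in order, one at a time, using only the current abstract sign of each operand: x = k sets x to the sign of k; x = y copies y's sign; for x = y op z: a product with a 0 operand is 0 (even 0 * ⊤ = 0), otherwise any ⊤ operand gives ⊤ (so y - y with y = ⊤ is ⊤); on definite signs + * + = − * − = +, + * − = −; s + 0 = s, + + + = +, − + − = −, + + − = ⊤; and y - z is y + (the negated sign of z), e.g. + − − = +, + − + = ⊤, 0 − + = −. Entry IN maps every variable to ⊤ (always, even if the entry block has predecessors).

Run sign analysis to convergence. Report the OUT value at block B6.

Converged values:
  B0:   IN=(all ⊤)   OUT=(all ⊤)
  B1:   IN=(all ⊤)   OUT=(all ⊤)
  B2:   IN=(all ⊤)   OUT=(all ⊤)
  B3:   IN=(all ⊤)   OUT=(all ⊤)
  B4:   IN=(all ⊤)   OUT={f:-; rest ⊤}
  B5:   IN=(all ⊤)   OUT=(all ⊤)
  B6:   IN=(all ⊤)   OUT={c:-; rest ⊤}
  B7:   IN={c:-; rest ⊤}   OUT={c:-; rest ⊤}

Merge at B6: IN[B6] = OUT[B5] = {a: ⊤, b: ⊤, c: ⊤, d: ⊤, e: ⊤, f: ⊤}
Applying B6's transfer function to that IN value gives OUT[B6] (row B6 above).

Answer: {a: ⊤, b: ⊤, c: -, d: ⊤, e: ⊤, f: ⊤}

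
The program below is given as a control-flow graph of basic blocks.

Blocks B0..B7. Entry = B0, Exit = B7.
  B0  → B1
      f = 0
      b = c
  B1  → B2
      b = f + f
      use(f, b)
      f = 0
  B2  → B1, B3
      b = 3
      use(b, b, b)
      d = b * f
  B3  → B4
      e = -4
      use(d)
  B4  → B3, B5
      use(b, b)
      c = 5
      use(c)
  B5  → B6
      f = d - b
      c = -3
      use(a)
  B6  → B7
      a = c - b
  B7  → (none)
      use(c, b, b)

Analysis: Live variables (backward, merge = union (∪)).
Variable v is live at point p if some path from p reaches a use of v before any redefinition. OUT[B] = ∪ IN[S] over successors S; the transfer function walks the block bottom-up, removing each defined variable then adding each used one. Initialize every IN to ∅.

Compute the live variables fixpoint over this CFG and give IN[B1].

Fixpoint table:
  B0:  IN={a, c}  OUT={a, f}
  B1:  IN={a, f}  OUT={a, f}
  B2:  IN={a, f}  OUT={a, b, d, f}
  B3:  IN={a, b, d}  OUT={a, b, d}
  B4:  IN={a, b, d}  OUT={a, b, d}
  B5:  IN={a, b, d}  OUT={b, c}
  B6:  IN={b, c}  OUT={b, c}
  B7:  IN={b, c}  OUT={}

Merge at B1: OUT[B1] = IN[B2] = {a, f}
Applying B1's transfer function to that OUT value gives IN[B1] (row B1 above).

Answer: {a, f}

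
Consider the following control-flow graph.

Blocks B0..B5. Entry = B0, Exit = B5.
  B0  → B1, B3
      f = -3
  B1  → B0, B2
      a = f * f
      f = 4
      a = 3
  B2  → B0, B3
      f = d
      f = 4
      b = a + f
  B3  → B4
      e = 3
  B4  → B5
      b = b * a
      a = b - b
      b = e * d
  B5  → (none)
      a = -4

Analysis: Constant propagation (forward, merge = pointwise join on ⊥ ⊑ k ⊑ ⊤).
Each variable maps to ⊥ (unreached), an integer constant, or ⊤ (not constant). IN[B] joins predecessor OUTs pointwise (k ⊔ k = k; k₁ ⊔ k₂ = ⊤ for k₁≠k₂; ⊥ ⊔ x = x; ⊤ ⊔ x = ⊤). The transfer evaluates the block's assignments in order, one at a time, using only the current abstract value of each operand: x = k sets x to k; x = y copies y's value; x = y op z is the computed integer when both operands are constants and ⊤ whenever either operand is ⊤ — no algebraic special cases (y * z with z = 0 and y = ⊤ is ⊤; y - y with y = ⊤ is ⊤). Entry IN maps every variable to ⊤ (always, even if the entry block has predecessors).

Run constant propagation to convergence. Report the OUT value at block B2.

Fixpoint table:
  B0: | IN=(all ⊤) | OUT={f:-3; rest ⊤}
  B1: | IN={f:-3; rest ⊤} | OUT={a:3, f:4; rest ⊤}
  B2: | IN={a:3, f:4; rest ⊤} | OUT={a:3, b:7, f:4; rest ⊤}
  B3: | IN=(all ⊤) | OUT={e:3; rest ⊤}
  B4: | IN={e:3; rest ⊤} | OUT={e:3; rest ⊤}
  B5: | IN={e:3; rest ⊤} | OUT={a:-4, e:3; rest ⊤}

Merge at B2: IN[B2] = OUT[B1] = {a: 3, b: ⊤, c: ⊤, d: ⊤, e: ⊤, f: 4}
Applying B2's transfer function to that IN value gives OUT[B2] (row B2 above).

Answer: {a: 3, b: 7, c: ⊤, d: ⊤, e: ⊤, f: 4}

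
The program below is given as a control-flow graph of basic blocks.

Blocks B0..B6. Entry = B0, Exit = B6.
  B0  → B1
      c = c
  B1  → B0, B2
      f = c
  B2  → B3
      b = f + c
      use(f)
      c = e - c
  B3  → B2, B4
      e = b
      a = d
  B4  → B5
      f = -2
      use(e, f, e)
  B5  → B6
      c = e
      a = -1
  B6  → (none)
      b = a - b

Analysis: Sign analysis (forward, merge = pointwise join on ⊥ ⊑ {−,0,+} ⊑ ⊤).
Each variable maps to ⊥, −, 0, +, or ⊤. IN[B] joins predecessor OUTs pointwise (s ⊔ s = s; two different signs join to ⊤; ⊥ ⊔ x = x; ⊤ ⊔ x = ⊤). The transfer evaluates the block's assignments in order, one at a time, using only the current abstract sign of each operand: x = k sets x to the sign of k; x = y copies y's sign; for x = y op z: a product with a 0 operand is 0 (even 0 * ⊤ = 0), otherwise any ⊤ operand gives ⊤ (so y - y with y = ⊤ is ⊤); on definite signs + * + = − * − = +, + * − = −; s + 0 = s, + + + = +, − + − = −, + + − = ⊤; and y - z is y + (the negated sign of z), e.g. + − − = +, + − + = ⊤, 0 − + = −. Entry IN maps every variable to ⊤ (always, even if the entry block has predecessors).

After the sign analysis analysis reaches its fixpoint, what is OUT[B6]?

Answer: {a: -, b: ⊤, c: ⊤, d: ⊤, e: ⊤, f: -}

Working:
Fixpoint table:
  B0: | IN=(all ⊤) | OUT=(all ⊤)
  B1: | IN=(all ⊤) | OUT=(all ⊤)
  B2: | IN=(all ⊤) | OUT=(all ⊤)
  B3: | IN=(all ⊤) | OUT=(all ⊤)
  B4: | IN=(all ⊤) | OUT={f:-; rest ⊤}
  B5: | IN={f:-; rest ⊤} | OUT={a:-, f:-; rest ⊤}
  B6: | IN={a:-, f:-; rest ⊤} | OUT={a:-, f:-; rest ⊤}

Merge at B6: IN[B6] = OUT[B5] = {a: -, b: ⊤, c: ⊤, d: ⊤, e: ⊤, f: -}
Applying B6's transfer function to that IN value gives OUT[B6] (row B6 above).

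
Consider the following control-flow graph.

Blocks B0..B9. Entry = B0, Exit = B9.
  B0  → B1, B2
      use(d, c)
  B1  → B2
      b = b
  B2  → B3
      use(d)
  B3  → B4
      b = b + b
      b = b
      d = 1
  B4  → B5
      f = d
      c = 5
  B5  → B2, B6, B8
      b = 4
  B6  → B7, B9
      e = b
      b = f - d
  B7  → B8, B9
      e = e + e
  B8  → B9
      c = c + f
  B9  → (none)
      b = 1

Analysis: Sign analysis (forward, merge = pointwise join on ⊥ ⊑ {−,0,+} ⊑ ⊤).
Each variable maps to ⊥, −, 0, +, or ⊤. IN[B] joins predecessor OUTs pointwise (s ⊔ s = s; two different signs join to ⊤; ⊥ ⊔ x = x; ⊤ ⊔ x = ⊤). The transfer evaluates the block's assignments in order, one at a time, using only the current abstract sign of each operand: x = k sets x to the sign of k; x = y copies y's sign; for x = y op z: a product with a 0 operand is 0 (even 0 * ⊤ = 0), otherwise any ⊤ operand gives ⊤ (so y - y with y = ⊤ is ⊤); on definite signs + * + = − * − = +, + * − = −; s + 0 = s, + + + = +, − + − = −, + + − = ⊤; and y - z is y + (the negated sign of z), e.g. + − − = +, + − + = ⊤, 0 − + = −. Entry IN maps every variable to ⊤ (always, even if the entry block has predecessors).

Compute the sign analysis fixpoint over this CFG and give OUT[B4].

Answer: {a: ⊤, b: ⊤, c: +, d: +, e: ⊤, f: +}

Trace:
Per-block solution:
  B0:  IN=(all ⊤)  OUT=(all ⊤)
  B1:  IN=(all ⊤)  OUT=(all ⊤)
  B2:  IN=(all ⊤)  OUT=(all ⊤)
  B3:  IN=(all ⊤)  OUT={d:+; rest ⊤}
  B4:  IN={d:+; rest ⊤}  OUT={c:+, d:+, f:+; rest ⊤}
  B5:  IN={c:+, d:+, f:+; rest ⊤}  OUT={b:+, c:+, d:+, f:+; rest ⊤}
  B6:  IN={b:+, c:+, d:+, f:+; rest ⊤}  OUT={c:+, d:+, e:+, f:+; rest ⊤}
  B7:  IN={c:+, d:+, e:+, f:+; rest ⊤}  OUT={c:+, d:+, e:+, f:+; rest ⊤}
  B8:  IN={c:+, d:+, f:+; rest ⊤}  OUT={c:+, d:+, f:+; rest ⊤}
  B9:  IN={c:+, d:+, f:+; rest ⊤}  OUT={b:+, c:+, d:+, f:+; rest ⊤}

Merge at B4: IN[B4] = OUT[B3] = {a: ⊤, b: ⊤, c: ⊤, d: +, e: ⊤, f: ⊤}
Applying B4's transfer function to that IN value gives OUT[B4] (row B4 above).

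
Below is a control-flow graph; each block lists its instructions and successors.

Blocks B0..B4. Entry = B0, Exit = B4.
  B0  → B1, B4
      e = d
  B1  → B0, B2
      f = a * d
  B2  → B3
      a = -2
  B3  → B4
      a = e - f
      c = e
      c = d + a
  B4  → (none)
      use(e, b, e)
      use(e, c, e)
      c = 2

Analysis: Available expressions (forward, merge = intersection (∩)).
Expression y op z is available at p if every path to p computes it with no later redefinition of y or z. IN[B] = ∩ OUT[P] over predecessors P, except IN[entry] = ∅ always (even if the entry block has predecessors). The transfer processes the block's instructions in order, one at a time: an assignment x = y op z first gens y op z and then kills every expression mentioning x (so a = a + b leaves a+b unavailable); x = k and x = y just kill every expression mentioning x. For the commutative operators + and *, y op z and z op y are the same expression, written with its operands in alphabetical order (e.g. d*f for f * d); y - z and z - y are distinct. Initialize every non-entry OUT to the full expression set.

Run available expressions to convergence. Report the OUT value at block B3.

Answer: {a+d, e-f}

Derivation:
Fixpoint table:
  B0:  IN={}  OUT={}
  B1:  IN={}  OUT={a*d}
  B2:  IN={a*d}  OUT={}
  B3:  IN={}  OUT={a+d, e-f}
  B4:  IN={}  OUT={}

Merge at B3: IN[B3] = OUT[B2] = {}
Applying B3's transfer function to that IN value gives OUT[B3] (row B3 above).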